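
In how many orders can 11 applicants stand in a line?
11! = 39916800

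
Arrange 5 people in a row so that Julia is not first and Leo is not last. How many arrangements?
By inclusion-exclusion: 5! - 2×(5-1)! + (5-2)! = 120 - 48 + 6 = 78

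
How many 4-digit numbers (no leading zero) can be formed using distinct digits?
First digit: 9 choices (nonzero). Then descending: 9 × 9 × 8 × 7 = 4536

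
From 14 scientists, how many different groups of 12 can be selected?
C(14,12) = 14!/(12!×2!) = 91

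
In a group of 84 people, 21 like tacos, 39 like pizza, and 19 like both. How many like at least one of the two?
|A∪B| = |A| + |B| - |A∩B| = 21 + 39 - 19 = 41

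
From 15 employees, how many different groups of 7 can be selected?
C(15,7) = 15!/(7!×8!) = 6435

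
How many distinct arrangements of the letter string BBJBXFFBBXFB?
12! / (6! × 2! × 1! × 3!) = 55440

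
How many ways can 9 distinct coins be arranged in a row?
9! = 362880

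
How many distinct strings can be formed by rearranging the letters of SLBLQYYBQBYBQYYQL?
17! / (1! × 5! × 4! × 4! × 3!) = 857656800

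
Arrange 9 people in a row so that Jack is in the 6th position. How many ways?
Fix one position: (9-1)! = 40320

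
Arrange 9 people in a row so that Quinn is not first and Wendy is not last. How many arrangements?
By inclusion-exclusion: 9! - 2×(9-1)! + (9-2)! = 362880 - 80640 + 5040 = 287280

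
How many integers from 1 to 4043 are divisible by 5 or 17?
⌊4043/5⌋ + ⌊4043/17⌋ - ⌊4043/85⌋ = 808 + 237 - 47 = 998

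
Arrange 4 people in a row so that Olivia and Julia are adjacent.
Treat as block: (4-1)! × 2! = 6 × 2 = 12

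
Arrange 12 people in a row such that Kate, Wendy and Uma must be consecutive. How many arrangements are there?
Treat the 3 as one block: (12-3+1)! × 3! = 3628800 × 6 = 21772800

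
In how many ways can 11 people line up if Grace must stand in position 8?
Fix one position: (11-1)! = 3628800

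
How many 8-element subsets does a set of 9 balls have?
C(9,8) = 9!/(8!×1!) = 9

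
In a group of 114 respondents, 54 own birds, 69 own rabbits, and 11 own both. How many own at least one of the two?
|A∪B| = |A| + |B| - |A∩B| = 54 + 69 - 11 = 112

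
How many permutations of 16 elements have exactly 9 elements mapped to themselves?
Choose the 9 fixed points C(16,9) = 11440, derange the rest: !7 = Σ_{j=0}^{7} (-1)^j·7!/j! = 5040 - 5040 + 2520 - 840 + 210 - 42 + 7 - 1 = 1854. Product = 11440 × 1854 = 21209760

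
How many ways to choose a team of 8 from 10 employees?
C(10,8) = 10!/(8!×2!) = 45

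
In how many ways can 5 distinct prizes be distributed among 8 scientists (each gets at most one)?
P(8,5) = 8!/(8-5)! = 6720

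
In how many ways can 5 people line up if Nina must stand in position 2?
Fix one position: (5-1)! = 24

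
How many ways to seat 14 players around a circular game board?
Circular: fix one position, arrange the rest. (14-1)! = 6227020800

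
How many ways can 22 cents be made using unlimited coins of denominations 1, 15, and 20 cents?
Coefficient of x^22 in 1/(1-x^1) · 1/(1-x^15) · 1/(1-x^20). Case on j = number of 20-cent coins (j = 0..1); remainder r = 22 - 20j is made from {1,15} in ⌊r/15⌋+1 ways. r = 22, 2 → 2 + 1 = 3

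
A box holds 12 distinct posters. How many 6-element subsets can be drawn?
C(12,6) = 12!/(6!×6!) = 924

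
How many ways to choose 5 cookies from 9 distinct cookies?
C(9,5) = 9!/(5!×4!) = 126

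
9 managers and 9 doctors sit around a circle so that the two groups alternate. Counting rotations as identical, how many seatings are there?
Fix one of the managers: (9-1)! ways for the remaining managers, × 9! ways for the doctors = 40320 × 362880 = 14631321600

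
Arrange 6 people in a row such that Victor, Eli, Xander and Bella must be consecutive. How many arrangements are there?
Treat the 4 as one block: (6-4+1)! × 4! = 6 × 24 = 144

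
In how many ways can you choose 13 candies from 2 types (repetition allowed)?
C(13+2-1, 2-1) = C(14, 1) = 14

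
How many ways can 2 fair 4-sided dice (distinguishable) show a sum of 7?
Coefficient of x^7 in (x + x² + ... + x^4)^2. By inclusion-exclusion on dice exceeding 4: Σ_j (-1)^j C(2,j)·C(7-1-4j, 1) = C(2,0)·C(6,1) - C(2,1)·C(2,1) = 1·6 - 2·2 = 2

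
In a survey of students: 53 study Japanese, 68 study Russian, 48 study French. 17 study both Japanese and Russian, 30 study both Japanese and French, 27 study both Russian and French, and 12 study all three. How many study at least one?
|A∪B∪C| = 53+68+48-17-30-27+12 = 107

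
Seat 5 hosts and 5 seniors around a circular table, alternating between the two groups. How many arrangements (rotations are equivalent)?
Fix one of the hosts: (5-1)! ways for the remaining hosts, × 5! ways for the seniors = 24 × 120 = 2880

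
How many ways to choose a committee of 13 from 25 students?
C(25,13) = 25!/(13!×12!) = 5200300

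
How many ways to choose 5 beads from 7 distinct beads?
C(7,5) = 7!/(5!×2!) = 21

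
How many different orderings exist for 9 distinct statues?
9! = 362880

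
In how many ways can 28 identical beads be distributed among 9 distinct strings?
C(28+9-1, 9-1) = C(36, 8) = 30260340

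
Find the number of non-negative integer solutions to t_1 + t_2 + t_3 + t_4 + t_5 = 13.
C(13+5-1, 5-1) = C(17, 4) = 2380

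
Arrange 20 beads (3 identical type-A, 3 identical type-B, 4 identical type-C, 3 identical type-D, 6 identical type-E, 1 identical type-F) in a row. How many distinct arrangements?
20! / (3! × 3! × 4! × 3! × 6! × 1!) = 651819168000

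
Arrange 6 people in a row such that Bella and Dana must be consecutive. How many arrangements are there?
Treat the 2 as one block: (6-2+1)! × 2! = 120 × 2 = 240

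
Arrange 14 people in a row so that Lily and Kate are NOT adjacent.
Total - adjacent = 14! - (14-1)!×2 = 87178291200 - 12454041600 = 74724249600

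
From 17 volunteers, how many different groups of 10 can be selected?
C(17,10) = 17!/(10!×7!) = 19448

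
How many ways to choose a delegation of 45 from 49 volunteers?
C(49,45) = 49!/(45!×4!) = 211876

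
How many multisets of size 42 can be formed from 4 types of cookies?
C(42+4-1, 4-1) = C(45, 3) = 14190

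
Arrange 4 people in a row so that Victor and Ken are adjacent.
Treat as block: (4-1)! × 2! = 6 × 2 = 12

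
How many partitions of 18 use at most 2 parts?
By conjugation, equals partitions of 18 into parts ≤ 2. Let r_j(i) = number of partitions of i into parts ≤ j, for i = 0..18. r_1(i) = 1 for all i; r_j(i) = r_{j-1}(i) + r_j(i-j). Rows j = 2..2: ≤2: 1 1 2 2 3 3 4 4 5 5 6 6 7 7 8 8 9 9 10. r_2(18) = 10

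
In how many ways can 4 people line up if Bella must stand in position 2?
Fix one position: (4-1)! = 6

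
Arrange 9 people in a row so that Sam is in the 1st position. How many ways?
Fix one position: (9-1)! = 40320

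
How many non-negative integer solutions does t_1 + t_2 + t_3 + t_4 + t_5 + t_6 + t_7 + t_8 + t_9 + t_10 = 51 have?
C(51+10-1, 10-1) = C(60, 9) = 14783142660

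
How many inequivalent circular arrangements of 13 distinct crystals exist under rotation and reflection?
(13-1)!/2 = 479001600/2 = 239500800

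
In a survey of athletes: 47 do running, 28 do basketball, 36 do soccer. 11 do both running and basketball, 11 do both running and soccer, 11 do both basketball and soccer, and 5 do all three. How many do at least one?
|A∪B∪C| = 47+28+36-11-11-11+5 = 83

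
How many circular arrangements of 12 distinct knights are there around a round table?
Circular: fix one position, arrange the rest. (12-1)! = 39916800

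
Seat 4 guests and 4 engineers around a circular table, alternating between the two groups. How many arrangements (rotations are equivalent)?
Fix one of the guests: (4-1)! ways for the remaining guests, × 4! ways for the engineers = 6 × 24 = 144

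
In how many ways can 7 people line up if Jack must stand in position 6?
Fix one position: (7-1)! = 720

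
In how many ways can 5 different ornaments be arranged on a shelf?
5! = 120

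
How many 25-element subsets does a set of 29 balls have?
C(29,25) = 29!/(25!×4!) = 23751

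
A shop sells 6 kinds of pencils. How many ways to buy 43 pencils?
C(43+6-1, 6-1) = C(48, 5) = 1712304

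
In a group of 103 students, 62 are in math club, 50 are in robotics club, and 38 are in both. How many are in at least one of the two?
|A∪B| = |A| + |B| - |A∩B| = 62 + 50 - 38 = 74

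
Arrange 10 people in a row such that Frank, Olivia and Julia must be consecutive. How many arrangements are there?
Treat the 3 as one block: (10-3+1)! × 3! = 40320 × 6 = 241920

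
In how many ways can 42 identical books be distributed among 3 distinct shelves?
C(42+3-1, 3-1) = C(44, 2) = 946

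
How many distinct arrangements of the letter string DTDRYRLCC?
9! / (2! × 1! × 2! × 1! × 1! × 2!) = 45360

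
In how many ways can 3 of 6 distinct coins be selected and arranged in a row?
P(6,3) = 6!/(6-3)! = 120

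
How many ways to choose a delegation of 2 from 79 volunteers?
C(79,2) = 79!/(2!×77!) = 3081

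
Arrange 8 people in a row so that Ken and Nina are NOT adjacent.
Total - adjacent = 8! - (8-1)!×2 = 40320 - 10080 = 30240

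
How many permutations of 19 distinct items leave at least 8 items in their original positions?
Exactly j fixed points: C(19,j)·!(19-j); sum over j ≥ 8 (derangement numbers via !m = (m-1)·(!(m-1) + !(m-2)): !0..!11 = 1, 0, 1, 2, 9, 44, 265, 1854, 14833, 133496, 1334961, 14684570). Σ_{j=8}^{19} C(19,j)·!(19-j) = C(19,8)·!11 + C(19,9)·!10 + C(19,10)·!9 + C(19,11)·!8 + C(19,12)·!7 + C(19,13)·!6 + C(19,14)·!5 + C(19,15)·!4 + C(19,16)·!3 + C(19,17)·!2 + C(19,18)·!1 + C(19,19)·!0 = 75582·14684570 + 92378·1334961 + 92378·133496 + 75582·14833 + 50388·1854 + 27132·265 + 11628·44 + 3876·9 + 969·2 + 171·1 + 19·0 + 1·1 = 1246764556250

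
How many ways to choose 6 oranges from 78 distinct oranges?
C(78,6) = 78!/(6!×72!) = 256851595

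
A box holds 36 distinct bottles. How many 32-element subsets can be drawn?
C(36,32) = 36!/(32!×4!) = 58905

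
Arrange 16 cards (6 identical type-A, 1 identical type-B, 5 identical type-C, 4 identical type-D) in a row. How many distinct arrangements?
16! / (6! × 1! × 5! × 4!) = 10090080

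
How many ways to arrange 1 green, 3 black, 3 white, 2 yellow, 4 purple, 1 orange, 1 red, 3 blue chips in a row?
18! / (1! × 3! × 3! × 2! × 4! × 1! × 1! × 3!) = 617512896000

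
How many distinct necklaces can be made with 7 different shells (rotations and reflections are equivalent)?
(7-1)!/2 = 720/2 = 360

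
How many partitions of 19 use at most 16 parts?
By conjugation, equals partitions of 19 into parts ≤ 16. Let r_j(i) = number of partitions of i into parts ≤ j, for i = 0..19. r_1(i) = 1 for all i; r_j(i) = r_{j-1}(i) + r_j(i-j). Rows j = 2..16: ≤2: 1 1 2 2 3 3 4 4 5 5 6 6 7 7 8 8 9 9 10 10; ≤3: 1 1 2 3 4 5 7 8 10 12 14 16 19 21 24 27 30 33 37 40; ≤4: 1 1 2 3 5 6 9 11 15 18 23 27 34 39 47 54 64 72 84 94; ≤5: 1 1 2 3 5 7 10 13 18 23 30 37 47 57 70 84 101 119 141 164; ≤6: 1 1 2 3 5 7 11 14 20 26 35 44 58 71 90 110 136 163 199 235; ≤7: 1 1 2 3 5 7 11 15 21 28 38 49 65 82 105 131 164 201 248 300; ≤8: 1 1 2 3 5 7 11 15 22 29 40 52 70 89 116 146 186 230 288 352; ≤9: 1 1 2 3 5 7 11 15 22 30 41 54 73 94 123 157 201 252 318 393; ≤10: 1 1 2 3 5 7 11 15 22 30 42 55 75 97 128 164 212 267 340 423; ≤11: 1 1 2 3 5 7 11 15 22 30 42 56 76 99 131 169 219 278 355 445; ≤12: 1 1 2 3 5 7 11 15 22 30 42 56 77 100 133 172 224 285 366 460; ≤13: 1 1 2 3 5 7 11 15 22 30 42 56 77 101 134 174 227 290 373 471; ≤14: 1 1 2 3 5 7 11 15 22 30 42 56 77 101 135 175 229 293 378 478; ≤15: 1 1 2 3 5 7 11 15 22 30 42 56 77 101 135 176 230 295 381 483; ≤16: 1 1 2 3 5 7 11 15 22 30 42 56 77 101 135 176 231 296 383 486. r_16(19) = 486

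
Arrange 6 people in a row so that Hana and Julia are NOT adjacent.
Total - adjacent = 6! - (6-1)!×2 = 720 - 240 = 480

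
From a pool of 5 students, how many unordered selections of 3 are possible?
C(5,3) = 5!/(3!×2!) = 10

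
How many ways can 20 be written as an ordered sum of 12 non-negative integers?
C(20+12-1, 12-1) = C(31, 11) = 84672315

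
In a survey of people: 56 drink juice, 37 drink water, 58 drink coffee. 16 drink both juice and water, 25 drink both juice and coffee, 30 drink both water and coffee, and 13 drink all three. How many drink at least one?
|A∪B∪C| = 56+37+58-16-25-30+13 = 93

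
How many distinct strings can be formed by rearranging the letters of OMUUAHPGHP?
10! / (1! × 1! × 2! × 1! × 2! × 1! × 2!) = 453600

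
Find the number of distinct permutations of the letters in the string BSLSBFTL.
8! / (2! × 1! × 2! × 2! × 1!) = 5040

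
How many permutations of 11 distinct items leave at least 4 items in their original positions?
Exactly j fixed points: C(11,j)·!(11-j); sum over j ≥ 4 (derangement numbers via !m = (m-1)·(!(m-1) + !(m-2)): !0..!7 = 1, 0, 1, 2, 9, 44, 265, 1854). Σ_{j=4}^{11} C(11,j)·!(11-j) = C(11,4)·!7 + C(11,5)·!6 + C(11,6)·!5 + C(11,7)·!4 + C(11,8)·!3 + C(11,9)·!2 + C(11,10)·!1 + C(11,11)·!0 = 330·1854 + 462·265 + 462·44 + 330·9 + 165·2 + 55·1 + 11·0 + 1·1 = 757934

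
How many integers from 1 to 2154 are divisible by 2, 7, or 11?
⌊2154/2⌋+⌊2154/7⌋+⌊2154/11⌋ - ⌊2154/14⌋-⌊2154/22⌋-⌊2154/77⌋ + ⌊2154/154⌋ = 1077+307+195 - 153-97-27 + 13 = 1315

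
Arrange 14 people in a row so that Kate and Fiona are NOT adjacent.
Total - adjacent = 14! - (14-1)!×2 = 87178291200 - 12454041600 = 74724249600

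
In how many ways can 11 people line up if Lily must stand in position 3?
Fix one position: (11-1)! = 3628800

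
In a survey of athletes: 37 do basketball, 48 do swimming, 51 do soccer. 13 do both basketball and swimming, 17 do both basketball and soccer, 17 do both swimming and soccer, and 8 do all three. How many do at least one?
|A∪B∪C| = 37+48+51-13-17-17+8 = 97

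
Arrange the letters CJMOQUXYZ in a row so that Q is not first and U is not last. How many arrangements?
By inclusion-exclusion: 9! - 2×(9-1)! + (9-2)! = 362880 - 80640 + 5040 = 287280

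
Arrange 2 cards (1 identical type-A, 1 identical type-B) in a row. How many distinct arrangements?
2! / (1! × 1!) = 2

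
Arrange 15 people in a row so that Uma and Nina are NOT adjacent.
Total - adjacent = 15! - (15-1)!×2 = 1307674368000 - 174356582400 = 1133317785600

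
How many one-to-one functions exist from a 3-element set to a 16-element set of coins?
P(16,3) = 16!/(16-3)! = 3360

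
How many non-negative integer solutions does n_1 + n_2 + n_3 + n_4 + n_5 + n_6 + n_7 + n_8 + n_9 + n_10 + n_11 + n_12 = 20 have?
C(20+12-1, 12-1) = C(31, 11) = 84672315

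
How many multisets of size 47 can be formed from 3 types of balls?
C(47+3-1, 3-1) = C(49, 2) = 1176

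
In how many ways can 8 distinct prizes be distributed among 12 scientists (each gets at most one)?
P(12,8) = 12!/(12-8)! = 19958400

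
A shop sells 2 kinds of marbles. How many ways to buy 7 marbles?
C(7+2-1, 2-1) = C(8, 1) = 8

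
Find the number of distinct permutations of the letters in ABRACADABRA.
11! / (5! × 2! × 2! × 1! × 1!) = 83160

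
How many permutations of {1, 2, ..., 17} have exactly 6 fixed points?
Choose the 6 fixed points C(17,6) = 12376, derange the rest: !11 = Σ_{j=0}^{11} (-1)^j·11!/j! = 39916800 - 39916800 + 19958400 - 6652800 + 1663200 - 332640 + 55440 - 7920 + 990 - 110 + 11 - 1 = 14684570. Product = 12376 × 14684570 = 181736238320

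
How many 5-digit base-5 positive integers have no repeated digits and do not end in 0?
Last digit: 4 nonzero choices. First digit: 3 (nonzero, ≠last). Middle 3: P(3,3) = 6. Total = 72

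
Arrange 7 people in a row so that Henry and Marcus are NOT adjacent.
Total - adjacent = 7! - (7-1)!×2 = 5040 - 1440 = 3600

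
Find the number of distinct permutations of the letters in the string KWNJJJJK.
8! / (2! × 4! × 1! × 1!) = 840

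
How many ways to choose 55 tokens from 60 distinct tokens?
C(60,55) = 60!/(55!×5!) = 5461512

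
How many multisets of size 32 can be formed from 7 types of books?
C(32+7-1, 7-1) = C(38, 6) = 2760681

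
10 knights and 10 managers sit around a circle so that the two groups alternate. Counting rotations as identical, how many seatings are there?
Fix one of the knights: (10-1)! ways for the remaining knights, × 10! ways for the managers = 362880 × 3628800 = 1316818944000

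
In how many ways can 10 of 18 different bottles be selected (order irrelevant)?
C(18,10) = 18!/(10!×8!) = 43758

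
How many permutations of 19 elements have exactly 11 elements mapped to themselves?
Choose the 11 fixed points C(19,11) = 75582, derange the rest: !8 = Σ_{j=0}^{8} (-1)^j·8!/j! = 40320 - 40320 + 20160 - 6720 + 1680 - 336 + 56 - 8 + 1 = 14833. Product = 75582 × 14833 = 1121107806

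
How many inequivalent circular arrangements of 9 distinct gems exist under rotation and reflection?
(9-1)!/2 = 40320/2 = 20160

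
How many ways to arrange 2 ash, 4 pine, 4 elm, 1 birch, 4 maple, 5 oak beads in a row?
20! / (2! × 4! × 4! × 1! × 4! × 5!) = 733296564000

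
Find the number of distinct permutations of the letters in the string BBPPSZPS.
8! / (2! × 2! × 1! × 3!) = 1680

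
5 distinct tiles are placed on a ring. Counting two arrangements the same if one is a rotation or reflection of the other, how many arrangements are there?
(5-1)!/2 = 24/2 = 12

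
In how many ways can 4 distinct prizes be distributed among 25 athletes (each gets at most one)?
P(25,4) = 25!/(25-4)! = 303600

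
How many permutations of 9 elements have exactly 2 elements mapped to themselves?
Choose the 2 fixed points C(9,2) = 36, derange the rest: !7 = Σ_{j=0}^{7} (-1)^j·7!/j! = 5040 - 5040 + 2520 - 840 + 210 - 42 + 7 - 1 = 1854. Product = 36 × 1854 = 66744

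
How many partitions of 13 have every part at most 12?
Let r_j(i) = number of partitions of i into parts ≤ j, for i = 0..13. r_1(i) = 1 for all i; r_j(i) = r_{j-1}(i) + r_j(i-j). Rows j = 2..12: ≤2: 1 1 2 2 3 3 4 4 5 5 6 6 7 7; ≤3: 1 1 2 3 4 5 7 8 10 12 14 16 19 21; ≤4: 1 1 2 3 5 6 9 11 15 18 23 27 34 39; ≤5: 1 1 2 3 5 7 10 13 18 23 30 37 47 57; ≤6: 1 1 2 3 5 7 11 14 20 26 35 44 58 71; ≤7: 1 1 2 3 5 7 11 15 21 28 38 49 65 82; ≤8: 1 1 2 3 5 7 11 15 22 29 40 52 70 89; ≤9: 1 1 2 3 5 7 11 15 22 30 41 54 73 94; ≤10: 1 1 2 3 5 7 11 15 22 30 42 55 75 97; ≤11: 1 1 2 3 5 7 11 15 22 30 42 56 76 99; ≤12: 1 1 2 3 5 7 11 15 22 30 42 56 77 100. r_12(13) = 100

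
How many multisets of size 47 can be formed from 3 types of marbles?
C(47+3-1, 3-1) = C(49, 2) = 1176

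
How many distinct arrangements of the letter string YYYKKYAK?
8! / (3! × 1! × 4!) = 280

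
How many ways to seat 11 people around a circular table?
Circular: fix one position, arrange the rest. (11-1)! = 3628800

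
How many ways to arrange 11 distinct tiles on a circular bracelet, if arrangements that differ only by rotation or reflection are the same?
(11-1)!/2 = 3628800/2 = 1814400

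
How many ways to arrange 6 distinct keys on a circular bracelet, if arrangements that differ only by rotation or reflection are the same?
(6-1)!/2 = 120/2 = 60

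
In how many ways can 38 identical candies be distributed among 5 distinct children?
C(38+5-1, 5-1) = C(42, 4) = 111930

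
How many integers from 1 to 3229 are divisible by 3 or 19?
⌊3229/3⌋ + ⌊3229/19⌋ - ⌊3229/57⌋ = 1076 + 169 - 56 = 1189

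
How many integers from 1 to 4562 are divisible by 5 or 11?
⌊4562/5⌋ + ⌊4562/11⌋ - ⌊4562/55⌋ = 912 + 414 - 82 = 1244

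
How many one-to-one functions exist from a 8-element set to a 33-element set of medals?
P(33,8) = 33!/(33-8)! = 559809169920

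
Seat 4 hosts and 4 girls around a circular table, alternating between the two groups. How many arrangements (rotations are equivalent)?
Fix one of the hosts: (4-1)! ways for the remaining hosts, × 4! ways for the girls = 6 × 24 = 144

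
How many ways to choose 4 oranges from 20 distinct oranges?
C(20,4) = 20!/(4!×16!) = 4845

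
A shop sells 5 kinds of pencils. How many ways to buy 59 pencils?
C(59+5-1, 5-1) = C(63, 4) = 595665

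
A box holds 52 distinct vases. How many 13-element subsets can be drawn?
C(52,13) = 52!/(13!×39!) = 635013559600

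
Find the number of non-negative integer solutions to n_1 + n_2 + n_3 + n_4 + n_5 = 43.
C(43+5-1, 5-1) = C(47, 4) = 178365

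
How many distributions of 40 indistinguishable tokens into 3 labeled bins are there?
C(40+3-1, 3-1) = C(42, 2) = 861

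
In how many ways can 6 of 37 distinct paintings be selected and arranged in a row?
P(37,6) = 37!/(37-6)! = 1673844480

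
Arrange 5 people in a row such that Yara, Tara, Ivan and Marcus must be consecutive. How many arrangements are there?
Treat the 4 as one block: (5-4+1)! × 4! = 2 × 24 = 48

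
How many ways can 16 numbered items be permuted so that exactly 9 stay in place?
Choose the 9 fixed points C(16,9) = 11440, derange the rest: !7 = Σ_{j=0}^{7} (-1)^j·7!/j! = 5040 - 5040 + 2520 - 840 + 210 - 42 + 7 - 1 = 1854. Product = 11440 × 1854 = 21209760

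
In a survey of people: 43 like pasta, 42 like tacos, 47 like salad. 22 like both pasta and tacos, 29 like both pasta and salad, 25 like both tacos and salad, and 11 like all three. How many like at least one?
|A∪B∪C| = 43+42+47-22-29-25+11 = 67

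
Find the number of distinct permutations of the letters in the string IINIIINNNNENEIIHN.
17! / (7! × 1! × 7! × 2!) = 7001280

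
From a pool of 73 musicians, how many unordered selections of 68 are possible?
C(73,68) = 73!/(68!×5!) = 15020334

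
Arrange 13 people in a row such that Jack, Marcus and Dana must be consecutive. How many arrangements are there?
Treat the 3 as one block: (13-3+1)! × 3! = 39916800 × 6 = 239500800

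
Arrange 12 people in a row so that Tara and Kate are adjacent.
Treat as block: (12-1)! × 2! = 39916800 × 2 = 79833600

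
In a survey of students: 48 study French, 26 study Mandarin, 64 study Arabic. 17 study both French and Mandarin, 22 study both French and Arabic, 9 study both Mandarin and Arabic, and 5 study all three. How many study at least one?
|A∪B∪C| = 48+26+64-17-22-9+5 = 95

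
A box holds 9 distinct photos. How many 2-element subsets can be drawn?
C(9,2) = 9!/(2!×7!) = 36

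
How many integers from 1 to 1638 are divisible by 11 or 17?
⌊1638/11⌋ + ⌊1638/17⌋ - ⌊1638/187⌋ = 148 + 96 - 8 = 236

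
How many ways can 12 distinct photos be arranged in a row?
12! = 479001600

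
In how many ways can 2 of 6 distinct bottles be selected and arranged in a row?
P(6,2) = 6!/(6-2)! = 30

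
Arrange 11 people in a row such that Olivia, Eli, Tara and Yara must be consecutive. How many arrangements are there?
Treat the 4 as one block: (11-4+1)! × 4! = 40320 × 24 = 967680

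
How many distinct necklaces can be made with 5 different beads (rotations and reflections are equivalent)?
(5-1)!/2 = 24/2 = 12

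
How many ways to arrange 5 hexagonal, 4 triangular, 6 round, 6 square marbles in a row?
21! / (5! × 4! × 6! × 6!) = 34220506320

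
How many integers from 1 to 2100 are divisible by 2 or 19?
⌊2100/2⌋ + ⌊2100/19⌋ - ⌊2100/38⌋ = 1050 + 110 - 55 = 1105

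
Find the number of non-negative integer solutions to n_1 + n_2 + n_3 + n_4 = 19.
C(19+4-1, 4-1) = C(22, 3) = 1540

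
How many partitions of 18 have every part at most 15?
Let r_j(i) = number of partitions of i into parts ≤ j, for i = 0..18. r_1(i) = 1 for all i; r_j(i) = r_{j-1}(i) + r_j(i-j). Rows j = 2..15: ≤2: 1 1 2 2 3 3 4 4 5 5 6 6 7 7 8 8 9 9 10; ≤3: 1 1 2 3 4 5 7 8 10 12 14 16 19 21 24 27 30 33 37; ≤4: 1 1 2 3 5 6 9 11 15 18 23 27 34 39 47 54 64 72 84; ≤5: 1 1 2 3 5 7 10 13 18 23 30 37 47 57 70 84 101 119 141; ≤6: 1 1 2 3 5 7 11 14 20 26 35 44 58 71 90 110 136 163 199; ≤7: 1 1 2 3 5 7 11 15 21 28 38 49 65 82 105 131 164 201 248; ≤8: 1 1 2 3 5 7 11 15 22 29 40 52 70 89 116 146 186 230 288; ≤9: 1 1 2 3 5 7 11 15 22 30 41 54 73 94 123 157 201 252 318; ≤10: 1 1 2 3 5 7 11 15 22 30 42 55 75 97 128 164 212 267 340; ≤11: 1 1 2 3 5 7 11 15 22 30 42 56 76 99 131 169 219 278 355; ≤12: 1 1 2 3 5 7 11 15 22 30 42 56 77 100 133 172 224 285 366; ≤13: 1 1 2 3 5 7 11 15 22 30 42 56 77 101 134 174 227 290 373; ≤14: 1 1 2 3 5 7 11 15 22 30 42 56 77 101 135 175 229 293 378; ≤15: 1 1 2 3 5 7 11 15 22 30 42 56 77 101 135 176 230 295 381. r_15(18) = 381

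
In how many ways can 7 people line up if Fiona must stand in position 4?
Fix one position: (7-1)! = 720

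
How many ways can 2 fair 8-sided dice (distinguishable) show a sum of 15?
Coefficient of x^15 in (x + x² + ... + x^8)^2. By inclusion-exclusion on dice exceeding 8: Σ_j (-1)^j C(2,j)·C(15-1-8j, 1) = C(2,0)·C(14,1) - C(2,1)·C(6,1) = 1·14 - 2·6 = 2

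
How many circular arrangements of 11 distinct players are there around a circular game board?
Circular: fix one position, arrange the rest. (11-1)! = 3628800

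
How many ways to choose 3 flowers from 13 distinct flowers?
C(13,3) = 13!/(3!×10!) = 286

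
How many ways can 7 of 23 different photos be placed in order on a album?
P(23,7) = 23!/(23-7)! = 1235591280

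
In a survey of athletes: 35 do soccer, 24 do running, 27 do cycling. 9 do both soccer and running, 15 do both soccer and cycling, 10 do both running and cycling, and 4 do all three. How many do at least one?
|A∪B∪C| = 35+24+27-9-15-10+4 = 56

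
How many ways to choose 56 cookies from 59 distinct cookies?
C(59,56) = 59!/(56!×3!) = 32509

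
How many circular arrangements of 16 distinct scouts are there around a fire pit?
Circular: fix one position, arrange the rest. (16-1)! = 1307674368000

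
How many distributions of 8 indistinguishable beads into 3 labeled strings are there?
C(8+3-1, 3-1) = C(10, 2) = 45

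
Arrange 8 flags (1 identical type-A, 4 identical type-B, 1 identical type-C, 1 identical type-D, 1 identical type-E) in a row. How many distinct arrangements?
8! / (1! × 4! × 1! × 1! × 1!) = 1680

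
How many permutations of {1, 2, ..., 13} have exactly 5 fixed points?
Choose the 5 fixed points C(13,5) = 1287, derange the rest: !8 = Σ_{j=0}^{8} (-1)^j·8!/j! = 40320 - 40320 + 20160 - 6720 + 1680 - 336 + 56 - 8 + 1 = 14833. Product = 1287 × 14833 = 19090071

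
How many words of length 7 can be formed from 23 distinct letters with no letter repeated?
P(23,7) = 23!/(23-7)! = 1235591280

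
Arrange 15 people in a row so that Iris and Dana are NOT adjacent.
Total - adjacent = 15! - (15-1)!×2 = 1307674368000 - 174356582400 = 1133317785600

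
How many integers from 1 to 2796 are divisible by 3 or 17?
⌊2796/3⌋ + ⌊2796/17⌋ - ⌊2796/51⌋ = 932 + 164 - 54 = 1042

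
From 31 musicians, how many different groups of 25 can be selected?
C(31,25) = 31!/(25!×6!) = 736281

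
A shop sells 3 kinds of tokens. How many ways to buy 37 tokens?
C(37+3-1, 3-1) = C(39, 2) = 741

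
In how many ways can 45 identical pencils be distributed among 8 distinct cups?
C(45+8-1, 8-1) = C(52, 7) = 133784560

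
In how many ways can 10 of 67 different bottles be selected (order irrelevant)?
C(67,10) = 67!/(10!×57!) = 247994680648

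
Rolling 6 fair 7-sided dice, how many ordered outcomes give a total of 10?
Coefficient of x^10 in (x + x² + ... + x^7)^6. By inclusion-exclusion on dice exceeding 7: Σ_j (-1)^j C(6,j)·C(10-1-7j, 5) = C(6,0)·C(9,5) = 1·126 = 126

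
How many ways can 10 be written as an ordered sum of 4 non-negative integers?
C(10+4-1, 4-1) = C(13, 3) = 286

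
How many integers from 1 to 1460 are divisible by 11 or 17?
⌊1460/11⌋ + ⌊1460/17⌋ - ⌊1460/187⌋ = 132 + 85 - 7 = 210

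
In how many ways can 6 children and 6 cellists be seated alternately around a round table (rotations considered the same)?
Fix one of the children: (6-1)! ways for the remaining children, × 6! ways for the cellists = 120 × 720 = 86400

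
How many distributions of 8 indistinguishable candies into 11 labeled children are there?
C(8+11-1, 11-1) = C(18, 10) = 43758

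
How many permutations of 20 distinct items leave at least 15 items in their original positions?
Exactly j fixed points: C(20,j)·!(20-j); sum over j ≥ 15 (derangement numbers via !m = (m-1)·(!(m-1) + !(m-2)): !0..!5 = 1, 0, 1, 2, 9, 44). Σ_{j=15}^{20} C(20,j)·!(20-j) = C(20,15)·!5 + C(20,16)·!4 + C(20,17)·!3 + C(20,18)·!2 + C(20,19)·!1 + C(20,20)·!0 = 15504·44 + 4845·9 + 1140·2 + 190·1 + 20·0 + 1·1 = 728252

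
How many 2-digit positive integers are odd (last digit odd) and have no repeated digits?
Last∈{1,3,5,7,9}. Last=0: 0. Last nonzero: 5×8×P(8,0) = 40. Total = 40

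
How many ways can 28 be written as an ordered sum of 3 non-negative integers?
C(28+3-1, 3-1) = C(30, 2) = 435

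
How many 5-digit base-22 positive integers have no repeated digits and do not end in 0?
Last digit: 21 nonzero choices. First digit: 20 (nonzero, ≠last). Middle 3: P(20,3) = 6840. Total = 2872800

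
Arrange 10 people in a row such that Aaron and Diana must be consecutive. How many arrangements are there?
Treat the 2 as one block: (10-2+1)! × 2! = 362880 × 2 = 725760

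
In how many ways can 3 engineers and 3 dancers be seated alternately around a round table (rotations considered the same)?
Fix one of the engineers: (3-1)! ways for the remaining engineers, × 3! ways for the dancers = 2 × 6 = 12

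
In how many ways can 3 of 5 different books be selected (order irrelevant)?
C(5,3) = 5!/(3!×2!) = 10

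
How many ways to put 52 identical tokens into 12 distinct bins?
C(52+12-1, 12-1) = C(63, 11) = 615790256823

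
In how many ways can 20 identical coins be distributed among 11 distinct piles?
C(20+11-1, 11-1) = C(30, 10) = 30045015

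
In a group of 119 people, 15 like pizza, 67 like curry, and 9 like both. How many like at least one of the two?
|A∪B| = |A| + |B| - |A∩B| = 15 + 67 - 9 = 73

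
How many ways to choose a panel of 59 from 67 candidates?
C(67,59) = 67!/(59!×8!) = 6522361560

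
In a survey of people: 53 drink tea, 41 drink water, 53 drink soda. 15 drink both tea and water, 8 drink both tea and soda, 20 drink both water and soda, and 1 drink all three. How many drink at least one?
|A∪B∪C| = 53+41+53-15-8-20+1 = 105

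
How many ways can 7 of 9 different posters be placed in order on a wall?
P(9,7) = 9!/(9-7)! = 181440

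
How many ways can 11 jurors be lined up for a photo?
11! = 39916800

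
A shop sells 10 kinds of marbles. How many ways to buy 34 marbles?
C(34+10-1, 10-1) = C(43, 9) = 563921995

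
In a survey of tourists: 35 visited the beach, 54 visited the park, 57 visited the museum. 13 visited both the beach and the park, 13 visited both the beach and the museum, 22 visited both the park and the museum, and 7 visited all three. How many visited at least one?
|A∪B∪C| = 35+54+57-13-13-22+7 = 105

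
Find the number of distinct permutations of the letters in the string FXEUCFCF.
8! / (1! × 1! × 1! × 3! × 2!) = 3360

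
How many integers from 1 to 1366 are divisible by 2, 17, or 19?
⌊1366/2⌋+⌊1366/17⌋+⌊1366/19⌋ - ⌊1366/34⌋-⌊1366/38⌋-⌊1366/323⌋ + ⌊1366/646⌋ = 683+80+71 - 40-35-4 + 2 = 757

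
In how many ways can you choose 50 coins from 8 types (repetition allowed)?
C(50+8-1, 8-1) = C(57, 7) = 264385836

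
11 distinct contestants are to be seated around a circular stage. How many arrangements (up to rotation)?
Circular: fix one position, arrange the rest. (11-1)! = 3628800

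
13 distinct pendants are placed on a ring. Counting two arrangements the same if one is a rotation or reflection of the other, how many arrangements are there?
(13-1)!/2 = 479001600/2 = 239500800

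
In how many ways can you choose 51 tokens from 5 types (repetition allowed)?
C(51+5-1, 5-1) = C(55, 4) = 341055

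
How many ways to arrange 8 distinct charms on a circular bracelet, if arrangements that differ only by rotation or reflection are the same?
(8-1)!/2 = 5040/2 = 2520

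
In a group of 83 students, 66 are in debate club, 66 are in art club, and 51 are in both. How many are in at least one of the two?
|A∪B| = |A| + |B| - |A∩B| = 66 + 66 - 51 = 81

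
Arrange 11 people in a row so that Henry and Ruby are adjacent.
Treat as block: (11-1)! × 2! = 3628800 × 2 = 7257600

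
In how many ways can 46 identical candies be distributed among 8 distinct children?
C(46+8-1, 8-1) = C(53, 7) = 154143080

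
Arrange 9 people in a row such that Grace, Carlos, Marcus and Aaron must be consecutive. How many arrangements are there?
Treat the 4 as one block: (9-4+1)! × 4! = 720 × 24 = 17280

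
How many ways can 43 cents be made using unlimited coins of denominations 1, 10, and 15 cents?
Coefficient of x^43 in 1/(1-x^1) · 1/(1-x^10) · 1/(1-x^15). Case on j = number of 15-cent coins (j = 0..2); remainder r = 43 - 15j is made from {1,10} in ⌊r/10⌋+1 ways. r = 43, 28, 13 → 5 + 3 + 2 = 10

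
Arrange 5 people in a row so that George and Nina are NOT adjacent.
Total - adjacent = 5! - (5-1)!×2 = 120 - 48 = 72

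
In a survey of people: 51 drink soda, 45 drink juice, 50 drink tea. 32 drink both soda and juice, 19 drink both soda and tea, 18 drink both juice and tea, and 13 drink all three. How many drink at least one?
|A∪B∪C| = 51+45+50-32-19-18+13 = 90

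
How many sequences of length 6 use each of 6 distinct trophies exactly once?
6! = 720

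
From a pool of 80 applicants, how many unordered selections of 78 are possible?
C(80,78) = 80!/(78!×2!) = 3160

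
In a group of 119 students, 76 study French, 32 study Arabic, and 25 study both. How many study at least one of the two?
|A∪B| = |A| + |B| - |A∩B| = 76 + 32 - 25 = 83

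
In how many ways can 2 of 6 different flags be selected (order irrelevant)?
C(6,2) = 6!/(2!×4!) = 15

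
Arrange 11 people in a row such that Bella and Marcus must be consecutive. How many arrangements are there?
Treat the 2 as one block: (11-2+1)! × 2! = 3628800 × 2 = 7257600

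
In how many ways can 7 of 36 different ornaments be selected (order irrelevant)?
C(36,7) = 36!/(7!×29!) = 8347680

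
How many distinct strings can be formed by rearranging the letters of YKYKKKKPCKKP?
12! / (2! × 7! × 1! × 2!) = 23760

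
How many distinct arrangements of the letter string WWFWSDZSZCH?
11! / (3! × 1! × 1! × 1! × 2! × 2! × 1!) = 1663200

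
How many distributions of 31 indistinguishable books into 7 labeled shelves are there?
C(31+7-1, 7-1) = C(37, 6) = 2324784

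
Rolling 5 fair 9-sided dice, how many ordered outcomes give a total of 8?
Coefficient of x^8 in (x + x² + ... + x^9)^5. By inclusion-exclusion on dice exceeding 9: Σ_j (-1)^j C(5,j)·C(8-1-9j, 4) = C(5,0)·C(7,4) = 1·35 = 35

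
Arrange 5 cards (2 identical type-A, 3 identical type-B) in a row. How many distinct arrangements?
5! / (2! × 3!) = 10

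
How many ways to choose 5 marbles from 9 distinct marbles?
C(9,5) = 9!/(5!×4!) = 126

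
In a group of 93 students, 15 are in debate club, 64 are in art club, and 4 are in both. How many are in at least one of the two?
|A∪B| = |A| + |B| - |A∩B| = 15 + 64 - 4 = 75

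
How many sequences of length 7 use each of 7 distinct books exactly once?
7! = 5040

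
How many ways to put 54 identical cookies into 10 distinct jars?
C(54+10-1, 10-1) = C(63, 9) = 23667689815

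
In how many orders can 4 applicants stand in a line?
4! = 24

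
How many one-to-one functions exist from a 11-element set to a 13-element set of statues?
P(13,11) = 13!/(13-11)! = 3113510400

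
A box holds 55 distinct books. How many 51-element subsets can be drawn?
C(55,51) = 55!/(51!×4!) = 341055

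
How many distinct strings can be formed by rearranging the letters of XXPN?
4! / (1! × 2! × 1!) = 12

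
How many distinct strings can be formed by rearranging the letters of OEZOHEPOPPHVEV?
14! / (2! × 1! × 3! × 3! × 2! × 3!) = 100900800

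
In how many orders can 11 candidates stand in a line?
11! = 39916800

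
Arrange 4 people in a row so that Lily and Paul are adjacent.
Treat as block: (4-1)! × 2! = 6 × 2 = 12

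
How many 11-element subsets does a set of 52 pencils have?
C(52,11) = 52!/(11!×41!) = 60403728840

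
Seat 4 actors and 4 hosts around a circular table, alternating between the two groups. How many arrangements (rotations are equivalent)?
Fix one of the actors: (4-1)! ways for the remaining actors, × 4! ways for the hosts = 6 × 24 = 144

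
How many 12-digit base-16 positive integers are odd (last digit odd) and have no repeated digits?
Last∈{1,3,5,7,9,11,13,15}. Last=0: 0. Last nonzero: 8×14×P(14,10) = 406832025600. Total = 406832025600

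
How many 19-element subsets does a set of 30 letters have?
C(30,19) = 30!/(19!×11!) = 54627300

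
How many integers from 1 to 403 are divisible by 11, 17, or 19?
⌊403/11⌋+⌊403/17⌋+⌊403/19⌋ - ⌊403/187⌋-⌊403/209⌋-⌊403/323⌋ + ⌊403/3553⌋ = 36+23+21 - 2-1-1 + 0 = 76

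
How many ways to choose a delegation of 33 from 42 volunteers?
C(42,33) = 42!/(33!×9!) = 445891810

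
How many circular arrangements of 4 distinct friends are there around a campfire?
Circular: fix one position, arrange the rest. (4-1)! = 6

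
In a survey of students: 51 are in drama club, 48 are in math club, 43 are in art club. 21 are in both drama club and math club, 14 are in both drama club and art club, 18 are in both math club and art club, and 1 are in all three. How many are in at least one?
|A∪B∪C| = 51+48+43-21-14-18+1 = 90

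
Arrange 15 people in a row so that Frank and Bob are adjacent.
Treat as block: (15-1)! × 2! = 87178291200 × 2 = 174356582400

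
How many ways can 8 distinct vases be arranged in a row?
8! = 40320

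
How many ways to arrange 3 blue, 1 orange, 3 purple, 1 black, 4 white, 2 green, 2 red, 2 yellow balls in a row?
18! / (3! × 1! × 3! × 1! × 4! × 2! × 2! × 2!) = 926269344000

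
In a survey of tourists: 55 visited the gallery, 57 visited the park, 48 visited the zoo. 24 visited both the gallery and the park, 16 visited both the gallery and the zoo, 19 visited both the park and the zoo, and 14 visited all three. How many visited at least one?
|A∪B∪C| = 55+57+48-24-16-19+14 = 115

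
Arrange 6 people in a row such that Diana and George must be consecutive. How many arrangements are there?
Treat the 2 as one block: (6-2+1)! × 2! = 120 × 2 = 240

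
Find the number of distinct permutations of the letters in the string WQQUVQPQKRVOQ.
13! / (1! × 1! × 1! × 1! × 2! × 1! × 1! × 5!) = 25945920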